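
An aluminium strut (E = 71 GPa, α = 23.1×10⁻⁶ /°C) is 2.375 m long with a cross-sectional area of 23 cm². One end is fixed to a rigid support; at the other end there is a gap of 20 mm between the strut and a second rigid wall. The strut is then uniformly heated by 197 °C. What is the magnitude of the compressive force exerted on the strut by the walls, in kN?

P ≈ 0 kN

If the wall were absent the strut would grow by αΔT L = 23.1×10⁻⁶ × 197 × 2375 = 10.81 mm.
Since δ_free = 10.8 mm is less than the 20 mm gap, the strut never touches the wall. No axial force develops.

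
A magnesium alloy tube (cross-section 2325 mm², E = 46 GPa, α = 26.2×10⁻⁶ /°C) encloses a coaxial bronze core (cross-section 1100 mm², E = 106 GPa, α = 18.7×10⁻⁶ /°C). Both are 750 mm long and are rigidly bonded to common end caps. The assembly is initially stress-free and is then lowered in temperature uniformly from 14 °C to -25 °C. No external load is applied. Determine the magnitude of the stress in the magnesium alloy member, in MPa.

Both members must finish at the same length. With the larger α, the magnesium alloy tends to over-contract; the plates restrain it, putting the magnesium alloy in tension and the bronze in compression. With no external load the two internal forces are equal and opposite, magnitude P.
Compatibility of the two members (thermal + elastic change equal): (α₁ − α₂)ΔT = P·[1/(A₁E₁) + 1/(A₂E₂)].
|α₁ − α₂|·ΔT = 7.5×10⁻⁶ × 39 = 0.0002925.
1/(A₁E₁) + 1/(A₂E₂) = 1/(2325×46×10³) + 1/(1100×106×10³) = 1.793×10⁻⁸ N⁻¹.
P = 0.0002925 / 1.793×10⁻⁸ = 16320 N = 16.32 kN.
σ_{magnesium alloy} = P/A₁ = 16320/2325 = 7.018 MPa, tensile.

σ ≈ 7.02 MPa (tensile)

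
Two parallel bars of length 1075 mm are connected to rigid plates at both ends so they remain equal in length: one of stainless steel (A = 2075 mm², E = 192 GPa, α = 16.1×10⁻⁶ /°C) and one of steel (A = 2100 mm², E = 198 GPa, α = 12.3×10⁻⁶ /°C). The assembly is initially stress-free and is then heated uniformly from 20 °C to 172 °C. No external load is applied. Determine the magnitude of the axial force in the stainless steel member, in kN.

Both members must finish at the same length. With the larger α, the stainless steel tends to over-expand; the plates restrain it, putting the stainless steel in compression and the steel in tension. With no external load the two internal forces are equal and opposite, magnitude P.
Equating the net (thermal + elastic) strains gives |α₁ − α₂|·ΔT = P·[1/(A₁E₁) + 1/(A₂E₂)].
|α₁ − α₂|·ΔT = 3.8×10⁻⁶ × 152 = 0.0005776.
1/(A₁E₁) + 1/(A₂E₂) = 1/(2075×192×10³) + 1/(2100×198×10³) = 4.915×10⁻⁹ N⁻¹.
P = 0.0005776 / 4.915×10⁻⁹ = 117500 N = 117.5 kN.

P ≈ 118 kN (compressive in the stainless steel)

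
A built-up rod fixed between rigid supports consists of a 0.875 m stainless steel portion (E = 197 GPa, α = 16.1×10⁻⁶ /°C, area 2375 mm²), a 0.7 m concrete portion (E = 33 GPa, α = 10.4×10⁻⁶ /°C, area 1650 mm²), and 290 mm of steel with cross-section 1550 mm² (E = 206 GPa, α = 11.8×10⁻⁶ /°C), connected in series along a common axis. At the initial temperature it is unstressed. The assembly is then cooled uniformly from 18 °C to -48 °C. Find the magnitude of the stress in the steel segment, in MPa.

Free thermal contraction of the whole bar: Σ αᵢΔT Lᵢ = 16.1×10⁻⁶×66×875 + 10.4×10⁻⁶×66×700 + 11.8×10⁻⁶×66×290 = 1.636 mm.
The rigid supports impose zero overall length change; the single axial force P common to all segments must satisfy P Σ Lᵢ/(AᵢEᵢ) = δ_free.
The series flexibility is Σ Lᵢ/(AᵢEᵢ) = 875/(2375×197×10³) + 700/(1650×33×10³) + 290/(1550×206×10³) = 1.563×10⁻⁵ mm/N.
Hence P = δ_free / Σ(L/AE) = 1.636/1.563×10⁻⁵ = 104.6 kN (tensile).
σ_{steel} = P / A = 104600 / 1550 = 67.52 MPa.

σ ≈ 67.5 MPa (tensile)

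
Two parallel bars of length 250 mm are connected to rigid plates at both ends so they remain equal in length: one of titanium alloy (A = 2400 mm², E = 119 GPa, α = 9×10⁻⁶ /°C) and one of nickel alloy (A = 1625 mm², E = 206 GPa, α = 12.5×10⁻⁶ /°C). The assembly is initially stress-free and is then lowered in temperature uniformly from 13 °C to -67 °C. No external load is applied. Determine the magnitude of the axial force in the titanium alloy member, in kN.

Equilibrium of a rigid end plate with no external load gives equal and opposite internal forces ±P in the two members. Since α_{nickel alloy} > α_{titanium alloy}, cooling drives the nickel alloy into tension and the titanium alloy into compression.
Equating the net (thermal + elastic) strains gives |α₁ − α₂|·ΔT = P·[1/(A₁E₁) + 1/(A₂E₂)].
|α₁ − α₂|·ΔT = 3.5×10⁻⁶ × 80 = 0.00028.
1/(A₁E₁) + 1/(A₂E₂) = 1/(2400×119×10³) + 1/(1625×206×10³) = 6.489×10⁻⁹ N⁻¹.
So P = 0.00028 / 6.489×10⁻⁹ = 43.15 kN.

P ≈ 43.2 kN (compressive in the titanium alloy)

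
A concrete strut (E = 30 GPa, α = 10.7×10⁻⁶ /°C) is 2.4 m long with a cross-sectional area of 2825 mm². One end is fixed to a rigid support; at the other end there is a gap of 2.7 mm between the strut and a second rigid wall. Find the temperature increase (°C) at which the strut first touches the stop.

ΔT ≈ 105 °C

Contact occurs when the free expansion equals the gap: αΔT L = 2.7 mm.
So ΔT = g/(αL) = 2.7/(10.7×10⁻⁶ × 2400) = 105.1 °C.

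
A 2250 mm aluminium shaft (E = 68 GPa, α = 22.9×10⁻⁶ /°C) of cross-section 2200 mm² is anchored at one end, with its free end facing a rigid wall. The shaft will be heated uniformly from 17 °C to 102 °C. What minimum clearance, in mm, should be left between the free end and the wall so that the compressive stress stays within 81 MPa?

With no wall the shaft would lengthen by αΔT L = 22.9×10⁻⁶ × 85 × 2250 = 4.38 mm.
A stress of 81 MPa corresponds to the wall pushing the shaft back by σL/E = 81×2250/(68×10³) = 2.68 mm.
The gap must absorb the remainder: g_min = 4.38 − 2.68 = 1.699 mm.

g ≈ 1.7 mm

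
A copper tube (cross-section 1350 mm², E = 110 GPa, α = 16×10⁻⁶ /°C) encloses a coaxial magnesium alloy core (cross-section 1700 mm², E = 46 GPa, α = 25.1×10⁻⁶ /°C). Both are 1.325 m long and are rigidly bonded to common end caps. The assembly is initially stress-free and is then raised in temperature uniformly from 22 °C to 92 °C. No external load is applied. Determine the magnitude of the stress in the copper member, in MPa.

σ ≈ 24.2 MPa (tensile)

Equilibrium of a rigid end plate with no external load gives equal and opposite internal forces ±P in the two members. Since α_{magnesium alloy} > α_{copper}, heating drives the magnesium alloy into compression and the copper into tension.
Compatibility of the two members (thermal + elastic change equal): (α₁ − α₂)ΔT = P·[1/(A₁E₁) + 1/(A₂E₂)].
|α₁ − α₂|·ΔT = 9.1×10⁻⁶ × 70 = 0.000637.
1/(A₁E₁) + 1/(A₂E₂) = 1/(1350×110×10³) + 1/(1700×46×10³) = 1.952×10⁻⁸ N⁻¹.
So P = 0.000637 / 1.952×10⁻⁸ = 32.63 kN.
σ_{copper} = P/A₁ = 32630/1350 = 24.17 MPa, tensile.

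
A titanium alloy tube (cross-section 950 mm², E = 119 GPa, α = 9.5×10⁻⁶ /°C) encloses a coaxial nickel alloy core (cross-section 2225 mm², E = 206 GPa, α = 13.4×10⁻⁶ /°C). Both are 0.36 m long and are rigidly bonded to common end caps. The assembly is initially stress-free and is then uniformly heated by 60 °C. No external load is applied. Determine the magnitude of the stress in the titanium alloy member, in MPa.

σ ≈ 22.3 MPa (tensile)

Both members must finish at the same length. With the larger α, the nickel alloy tends to over-expand; the plates restrain it, putting the nickel alloy in compression and the titanium alloy in tension. With no external load the two internal forces are equal and opposite, magnitude P.
Setting the final lengths equal and cancelling L: (α₁ − α₂)ΔT = P/(A₁E₁) + P/(A₂E₂).
|α₁ − α₂|·ΔT = 3.9×10⁻⁶ × 60 = 0.000234.
1/(A₁E₁) + 1/(A₂E₂) = 1/(950×119×10³) + 1/(2225×206×10³) = 1.103×10⁻⁸ N⁻¹.
P = 0.000234 / 1.103×10⁻⁸ = 21220 N = 21.22 kN.
σ_{titanium alloy} = P/A₁ = 21220/950 = 22.34 MPa, tensile.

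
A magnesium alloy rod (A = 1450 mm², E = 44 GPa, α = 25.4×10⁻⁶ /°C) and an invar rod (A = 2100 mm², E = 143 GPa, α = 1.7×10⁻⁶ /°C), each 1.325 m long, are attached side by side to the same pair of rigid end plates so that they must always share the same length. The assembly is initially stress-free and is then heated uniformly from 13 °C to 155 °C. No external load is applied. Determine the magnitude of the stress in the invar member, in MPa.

Both members must finish at the same length. With the larger α, the magnesium alloy tends to over-expand; the plates restrain it, putting the magnesium alloy in compression and the invar in tension. With no external load the two internal forces are equal and opposite, magnitude P.
Setting the final lengths equal and cancelling L: (α₁ − α₂)ΔT = P/(A₁E₁) + P/(A₂E₂).
|α₁ − α₂|·ΔT = 23.7×10⁻⁶ × 142 = 0.003365.
1/(A₁E₁) + 1/(A₂E₂) = 1/(1450×44×10³) + 1/(2100×143×10³) = 1.9×10⁻⁸ N⁻¹.
P = 0.003365 / 1.9×10⁻⁸ = 177100 N = 177.1 kN.
σ_{invar} = P/A₂ = 177100/2100 = 84.33 MPa, tensile.

σ ≈ 84.3 MPa (tensile)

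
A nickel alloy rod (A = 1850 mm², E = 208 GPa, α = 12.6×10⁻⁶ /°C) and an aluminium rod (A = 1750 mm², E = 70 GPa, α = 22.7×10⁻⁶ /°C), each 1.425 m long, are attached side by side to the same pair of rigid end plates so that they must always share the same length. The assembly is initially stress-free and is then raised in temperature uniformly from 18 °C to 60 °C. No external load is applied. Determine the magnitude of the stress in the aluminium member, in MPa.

σ ≈ 22.5 MPa (compressive)

Both members must finish at the same length. With the larger α, the aluminium tends to over-expand; the plates restrain it, putting the aluminium in compression and the nickel alloy in tension. With no external load the two internal forces are equal and opposite, magnitude P.
Equating the net (thermal + elastic) strains gives |α₁ − α₂|·ΔT = P·[1/(A₁E₁) + 1/(A₂E₂)].
|α₁ − α₂|·ΔT = 10.1×10⁻⁶ × 42 = 0.0004242.
1/(A₁E₁) + 1/(A₂E₂) = 1/(1850×208×10³) + 1/(1750×70×10³) = 1.076×10⁻⁸ N⁻¹.
So P = 0.0004242 / 1.076×10⁻⁸ = 39.42 kN.
σ_{aluminium} = P/A₂ = 39420/1750 = 22.52 MPa, compressive.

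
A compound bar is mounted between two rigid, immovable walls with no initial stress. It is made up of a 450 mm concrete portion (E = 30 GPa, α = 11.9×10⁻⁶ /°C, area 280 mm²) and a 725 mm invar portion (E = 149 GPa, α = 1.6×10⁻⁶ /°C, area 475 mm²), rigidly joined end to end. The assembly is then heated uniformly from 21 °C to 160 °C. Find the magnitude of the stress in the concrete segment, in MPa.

σ ≈ 50.7 MPa (compressive)

Free thermal expansion of the whole bar: Σ αᵢΔT Lᵢ = 11.9×10⁻⁶×139×450 + 1.6×10⁻⁶×139×725 = 0.9056 mm.
The walls prevent any net length change, so an axial force P (same in every segment) develops. Compatibility: P · Σ Lᵢ/(AᵢEᵢ) = δ_free.
The series flexibility is Σ Lᵢ/(AᵢEᵢ) = 450/(280×30×10³) + 725/(475×149×10³) = 6.382×10⁻⁵ mm/N.
So P = 0.9056 / 6.382×10⁻⁵ = 14.19 kN, compressive.
σ_{concrete} = P / A = 14190 / 280 = 50.68 MPa.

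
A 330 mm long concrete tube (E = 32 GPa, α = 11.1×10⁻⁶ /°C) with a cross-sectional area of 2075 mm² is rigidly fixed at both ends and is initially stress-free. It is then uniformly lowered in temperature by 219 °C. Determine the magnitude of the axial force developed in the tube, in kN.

The ends cannot move, so σ = EαΔT = 32×10³ × 11.1×10⁻⁶ × 219 = 77.79 MPa.
Axial force P = σA = 77.79 × 2075 = 161400 N = 161.4 kN, tensile.

P ≈ 161 kN (tensile)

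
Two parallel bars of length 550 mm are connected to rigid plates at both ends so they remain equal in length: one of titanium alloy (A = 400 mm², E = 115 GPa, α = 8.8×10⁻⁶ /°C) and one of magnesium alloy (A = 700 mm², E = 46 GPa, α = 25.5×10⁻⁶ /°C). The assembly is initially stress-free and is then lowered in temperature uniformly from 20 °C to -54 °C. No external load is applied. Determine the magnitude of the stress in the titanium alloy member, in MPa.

σ ≈ 58.5 MPa (compressive)

The magnesium alloy has the larger α, so on cooling it would change length more than the titanium alloy if both were free. The rigid plates force a common final length, so the magnesium alloy is put into tension and the titanium alloy into compression, with equal and opposite forces P (no external load).
Setting the final lengths equal and cancelling L: (α₁ − α₂)ΔT = P/(A₁E₁) + P/(A₂E₂).
|α₁ − α₂|·ΔT = 16.7×10⁻⁶ × 74 = 0.001236.
1/(A₁E₁) + 1/(A₂E₂) = 1/(400×115×10³) + 1/(700×46×10³) = 5.28×10⁻⁸ N⁻¹.
P = 0.001236 / 5.28×10⁻⁸ = 23410 N = 23.41 kN.
σ_{titanium alloy} = P/A₁ = 23410/400 = 58.52 MPa, compressive.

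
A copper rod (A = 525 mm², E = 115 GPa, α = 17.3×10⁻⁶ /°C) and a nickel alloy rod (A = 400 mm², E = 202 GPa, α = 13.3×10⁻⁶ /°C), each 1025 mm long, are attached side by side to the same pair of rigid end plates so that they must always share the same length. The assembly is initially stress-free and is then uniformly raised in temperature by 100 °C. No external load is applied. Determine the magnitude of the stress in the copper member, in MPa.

The copper has the larger α, so on heating it would change length more than the nickel alloy if both were free. The rigid plates force a common final length, so the copper is put into compression and the nickel alloy into tension, with equal and opposite forces P (no external load).
Setting the final lengths equal and cancelling L: (α₁ − α₂)ΔT = P/(A₁E₁) + P/(A₂E₂).
|α₁ − α₂|·ΔT = 4×10⁻⁶ × 100 = 0.0004.
1/(A₁E₁) + 1/(A₂E₂) = 1/(525×115×10³) + 1/(400×202×10³) = 2.894×10⁻⁸ N⁻¹.
So P = 0.0004 / 2.894×10⁻⁸ = 13.82 kN.
σ_{copper} = P/A₁ = 13820/525 = 26.33 MPa, compressive.

σ ≈ 26.3 MPa (compressive)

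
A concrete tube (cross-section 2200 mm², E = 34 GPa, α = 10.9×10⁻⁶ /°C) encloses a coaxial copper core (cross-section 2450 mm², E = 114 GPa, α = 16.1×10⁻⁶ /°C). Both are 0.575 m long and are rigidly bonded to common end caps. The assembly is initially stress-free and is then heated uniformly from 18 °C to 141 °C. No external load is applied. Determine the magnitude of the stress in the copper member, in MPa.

The copper has the larger α, so on heating it would change length more than the concrete if both were free. The rigid plates force a common final length, so the copper is put into compression and the concrete into tension, with equal and opposite forces P (no external load).
Compatibility of the two members (thermal + elastic change equal): (α₁ − α₂)ΔT = P·[1/(A₁E₁) + 1/(A₂E₂)].
|α₁ − α₂|·ΔT = 5.2×10⁻⁶ × 123 = 0.0006396.
1/(A₁E₁) + 1/(A₂E₂) = 1/(2200×34×10³) + 1/(2450×114×10³) = 1.695×10⁻⁸ N⁻¹.
P = 0.0006396 / 1.695×10⁻⁸ = 37740 N = 37.74 kN.
σ_{copper} = P/A₂ = 37740/2450 = 15.4 MPa, compressive.

σ ≈ 15.4 MPa (compressive)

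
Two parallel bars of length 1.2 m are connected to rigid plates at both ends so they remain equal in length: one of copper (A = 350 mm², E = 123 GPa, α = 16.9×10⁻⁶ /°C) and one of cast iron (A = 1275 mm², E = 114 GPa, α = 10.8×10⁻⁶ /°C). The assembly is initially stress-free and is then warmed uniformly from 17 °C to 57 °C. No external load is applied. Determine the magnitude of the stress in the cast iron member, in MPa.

Equilibrium of a rigid end plate with no external load gives equal and opposite internal forces ±P in the two members. Since α_{copper} > α_{cast iron}, heating drives the copper into compression and the cast iron into tension.
Equating the net (thermal + elastic) strains gives |α₁ − α₂|·ΔT = P·[1/(A₁E₁) + 1/(A₂E₂)].
|α₁ − α₂|·ΔT = 6.1×10⁻⁶ × 40 = 0.000244.
1/(A₁E₁) + 1/(A₂E₂) = 1/(350×123×10³) + 1/(1275×114×10³) = 3.011×10⁻⁸ N⁻¹.
P = 0.000244 / 3.011×10⁻⁸ = 8104 N = 8.104 kN.
σ_{cast iron} = P/A₂ = 8104/1275 = 6.356 MPa, tensile.

σ ≈ 6.36 MPa (tensile)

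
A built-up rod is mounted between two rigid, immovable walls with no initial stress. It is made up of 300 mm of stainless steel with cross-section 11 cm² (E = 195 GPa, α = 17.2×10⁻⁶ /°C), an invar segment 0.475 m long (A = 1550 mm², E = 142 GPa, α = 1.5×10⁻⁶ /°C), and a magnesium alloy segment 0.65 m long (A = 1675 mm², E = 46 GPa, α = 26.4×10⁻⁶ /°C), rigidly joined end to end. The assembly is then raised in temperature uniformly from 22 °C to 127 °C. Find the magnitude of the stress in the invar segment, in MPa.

σ ≈ 130 MPa (compressive)

If the supports were absent, the total length change would be Σ αᵢΔT Lᵢ = 17.2×10⁻⁶×105×300 + 1.5×10⁻⁶×105×475 + 26.4×10⁻⁶×105×650 = 2.418 mm.
The rigid supports impose zero overall length change; the single axial force P common to all segments must satisfy P Σ Lᵢ/(AᵢEᵢ) = δ_free.
Σ Lᵢ/(AᵢEᵢ) = 300/(1100×195×10³) + 475/(1550×142×10³) + 650/(1675×46×10³) = 1.199×10⁻⁵ mm/N.
So P = 2.418 / 1.199×10⁻⁵ = 201.7 kN, compressive.
σ_{invar} = P / A = 201700 / 1550 = 130.1 MPa.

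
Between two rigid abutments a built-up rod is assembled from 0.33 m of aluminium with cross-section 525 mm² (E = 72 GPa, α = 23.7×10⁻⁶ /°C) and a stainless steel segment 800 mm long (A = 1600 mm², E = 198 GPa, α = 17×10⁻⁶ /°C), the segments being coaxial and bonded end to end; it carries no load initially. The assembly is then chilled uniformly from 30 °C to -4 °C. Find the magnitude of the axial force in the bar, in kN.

With the walls removed the bar would change length by δ_free = Σ αᵢΔT Lᵢ = 23.7×10⁻⁶×34×330 + 17×10⁻⁶×34×800 = 0.7283 mm.
The rigid supports impose zero overall length change; the single axial force P common to all segments must satisfy P Σ Lᵢ/(AᵢEᵢ) = δ_free.
Σ Lᵢ/(AᵢEᵢ) = 330/(525×72×10³) + 800/(1600×198×10³) = 1.126×10⁻⁵ mm/N.
Hence P = δ_free / Σ(L/AE) = 0.7283/1.126×10⁻⁵ = 64.71 kN (tensile).

P ≈ 64.7 kN (tensile)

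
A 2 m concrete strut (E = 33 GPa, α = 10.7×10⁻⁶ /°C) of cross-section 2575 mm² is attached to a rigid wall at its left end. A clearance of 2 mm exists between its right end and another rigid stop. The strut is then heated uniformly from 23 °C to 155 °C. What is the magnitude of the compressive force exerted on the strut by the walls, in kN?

Unrestrained expansion: δ_free = αΔT L = 10.7×10⁻⁶ × 132 × 2000 = 2.825 mm.
The gap closes (δ_free > 2 mm) and the wall then resists a further 2.825 − 2 = 0.8248 mm of expansion.
So σ = E(δ_free − g)/L = 33×10³ × 0.8248/2000 = 13.61 MPa.
P = σA = 13.61 × 2575 = 35.04 kN.

P ≈ 35 kN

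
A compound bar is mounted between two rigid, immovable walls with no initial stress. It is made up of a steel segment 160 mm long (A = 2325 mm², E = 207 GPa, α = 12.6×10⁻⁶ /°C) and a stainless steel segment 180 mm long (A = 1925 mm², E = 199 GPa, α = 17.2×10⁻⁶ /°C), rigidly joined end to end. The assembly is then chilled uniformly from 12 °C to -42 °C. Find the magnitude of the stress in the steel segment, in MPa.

Free thermal contraction of the whole bar: Σ αᵢΔT Lᵢ = 12.6×10⁻⁶×54×160 + 17.2×10⁻⁶×54×180 = 0.276 mm.
The walls prevent any net length change, so an axial force P (same in every segment) develops. Compatibility: P · Σ Lᵢ/(AᵢEᵢ) = δ_free.
The series flexibility is Σ Lᵢ/(AᵢEᵢ) = 160/(2325×207×10³) + 180/(1925×199×10³) = 8.023×10⁻⁷ mm/N.
P = 0.276 / 8.023×10⁻⁷ = 344100 N = 344.1 kN, tensile.
σ_{steel} = P / A = 344100 / 2325 = 148 MPa.

σ ≈ 148 MPa (tensile)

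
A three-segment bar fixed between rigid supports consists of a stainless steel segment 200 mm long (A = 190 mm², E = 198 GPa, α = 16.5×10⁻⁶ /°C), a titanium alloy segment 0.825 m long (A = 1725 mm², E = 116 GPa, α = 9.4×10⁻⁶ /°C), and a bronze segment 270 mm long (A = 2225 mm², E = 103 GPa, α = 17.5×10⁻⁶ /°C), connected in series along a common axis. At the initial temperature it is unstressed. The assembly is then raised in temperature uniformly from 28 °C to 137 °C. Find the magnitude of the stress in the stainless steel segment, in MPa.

σ ≈ 853 MPa (compressive)

Free thermal expansion of the whole bar: Σ αᵢΔT Lᵢ = 16.5×10⁻⁶×109×200 + 9.4×10⁻⁶×109×825 + 17.5×10⁻⁶×109×270 = 1.72 mm.
The rigid supports impose zero overall length change; the single axial force P common to all segments must satisfy P Σ Lᵢ/(AᵢEᵢ) = δ_free.
The series flexibility is Σ Lᵢ/(AᵢEᵢ) = 200/(190×198×10³) + 825/(1725×116×10³) + 270/(2225×103×10³) = 1.062×10⁻⁵ mm/N.
P = 1.72 / 1.062×10⁻⁵ = 162000 N = 162 kN, compressive.
σ_{stainless steel} = P / A = 162000 / 190 = 852.6 MPa.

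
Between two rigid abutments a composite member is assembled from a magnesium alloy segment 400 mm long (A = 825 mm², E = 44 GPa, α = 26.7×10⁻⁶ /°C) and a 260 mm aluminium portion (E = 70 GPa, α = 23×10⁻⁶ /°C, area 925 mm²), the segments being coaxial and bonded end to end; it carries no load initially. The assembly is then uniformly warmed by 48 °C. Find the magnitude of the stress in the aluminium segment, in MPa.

σ ≈ 57.5 MPa (compressive)

With the walls removed the bar would change length by δ_free = Σ αᵢΔT Lᵢ = 26.7×10⁻⁶×48×400 + 23×10⁻⁶×48×260 = 0.7997 mm.
Since the ends are fixed, an axial force P builds up, equal in every segment, with P · Σ Lᵢ/(AᵢEᵢ) = δ_free.
The series flexibility is Σ Lᵢ/(AᵢEᵢ) = 400/(825×44×10³) + 260/(925×70×10³) = 1.503×10⁻⁵ mm/N.
Hence P = δ_free / Σ(L/AE) = 0.7997/1.503×10⁻⁵ = 53.19 kN (compressive).
σ_{aluminium} = P / A = 53190 / 925 = 57.5 MPa.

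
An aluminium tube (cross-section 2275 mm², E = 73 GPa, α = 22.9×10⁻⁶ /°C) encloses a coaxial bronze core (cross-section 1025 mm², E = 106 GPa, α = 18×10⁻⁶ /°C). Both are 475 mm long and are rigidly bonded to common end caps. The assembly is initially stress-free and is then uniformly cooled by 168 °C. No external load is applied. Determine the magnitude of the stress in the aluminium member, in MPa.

Both members must finish at the same length. With the larger α, the aluminium tends to over-contract; the plates restrain it, putting the aluminium in tension and the bronze in compression. With no external load the two internal forces are equal and opposite, magnitude P.
Equating the net (thermal + elastic) strains gives |α₁ − α₂|·ΔT = P·[1/(A₁E₁) + 1/(A₂E₂)].
|α₁ − α₂|·ΔT = 4.9×10⁻⁶ × 168 = 0.0008232.
1/(A₁E₁) + 1/(A₂E₂) = 1/(2275×73×10³) + 1/(1025×106×10³) = 1.523×10⁻⁸ N⁻¹.
P = 0.0008232 / 1.523×10⁻⁸ = 54070 N = 54.07 kN.
σ_{aluminium} = P/A₁ = 54070/2275 = 23.77 MPa, tensile.

σ ≈ 23.8 MPa (tensile)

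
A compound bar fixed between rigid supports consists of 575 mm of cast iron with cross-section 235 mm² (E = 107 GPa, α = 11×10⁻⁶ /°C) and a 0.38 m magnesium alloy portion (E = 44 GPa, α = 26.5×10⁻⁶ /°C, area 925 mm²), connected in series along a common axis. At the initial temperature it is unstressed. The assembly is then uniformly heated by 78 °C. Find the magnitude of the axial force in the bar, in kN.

If the supports were absent, the total length change would be Σ αᵢΔT Lᵢ = 11×10⁻⁶×78×575 + 26.5×10⁻⁶×78×380 = 1.279 mm.
The walls prevent any net length change, so an axial force P (same in every segment) develops. Compatibility: P · Σ Lᵢ/(AᵢEᵢ) = δ_free.
Σ Lᵢ/(AᵢEᵢ) = 575/(235×107×10³) + 380/(925×44×10³) = 3.22×10⁻⁵ mm/N.
So P = 1.279 / 3.22×10⁻⁵ = 39.71 kN, compressive.

P ≈ 39.7 kN (compressive)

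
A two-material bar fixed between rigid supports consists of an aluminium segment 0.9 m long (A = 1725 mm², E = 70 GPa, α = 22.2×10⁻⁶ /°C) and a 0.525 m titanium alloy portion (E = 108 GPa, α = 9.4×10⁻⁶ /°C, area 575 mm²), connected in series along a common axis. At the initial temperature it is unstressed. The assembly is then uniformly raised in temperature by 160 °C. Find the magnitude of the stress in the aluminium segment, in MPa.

If the supports were absent, the total length change would be Σ αᵢΔT Lᵢ = 22.2×10⁻⁶×160×900 + 9.4×10⁻⁶×160×525 = 3.986 mm.
The walls prevent any net length change, so an axial force P (same in every segment) develops. Compatibility: P · Σ Lᵢ/(AᵢEᵢ) = δ_free.
The series flexibility is Σ Lᵢ/(AᵢEᵢ) = 900/(1725×70×10³) + 525/(575×108×10³) = 1.591×10⁻⁵ mm/N.
Hence P = δ_free / Σ(L/AE) = 3.986/1.591×10⁻⁵ = 250.6 kN (compressive).
σ_{aluminium} = P / A = 250600 / 1725 = 145.3 MPa.

σ ≈ 145 MPa (compressive)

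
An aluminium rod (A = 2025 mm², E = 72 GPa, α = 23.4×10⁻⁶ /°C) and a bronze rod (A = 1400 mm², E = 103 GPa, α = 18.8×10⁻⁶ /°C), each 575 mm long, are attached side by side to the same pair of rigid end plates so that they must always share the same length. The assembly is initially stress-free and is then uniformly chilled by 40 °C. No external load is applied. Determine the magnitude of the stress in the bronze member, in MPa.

σ ≈ 9.53 MPa (compressive)

The aluminium has the larger α, so on cooling it would change length more than the bronze if both were free. The rigid plates force a common final length, so the aluminium is put into tension and the bronze into compression, with equal and opposite forces P (no external load).
Equating the net (thermal + elastic) strains gives |α₁ − α₂|·ΔT = P·[1/(A₁E₁) + 1/(A₂E₂)].
|α₁ − α₂|·ΔT = 4.6×10⁻⁶ × 40 = 0.000184.
1/(A₁E₁) + 1/(A₂E₂) = 1/(2025×72×10³) + 1/(1400×103×10³) = 1.379×10⁻⁸ N⁻¹.
So P = 0.000184 / 1.379×10⁻⁸ = 13.34 kN.
σ_{bronze} = P/A₂ = 13340/1400 = 9.528 MPa, compressive.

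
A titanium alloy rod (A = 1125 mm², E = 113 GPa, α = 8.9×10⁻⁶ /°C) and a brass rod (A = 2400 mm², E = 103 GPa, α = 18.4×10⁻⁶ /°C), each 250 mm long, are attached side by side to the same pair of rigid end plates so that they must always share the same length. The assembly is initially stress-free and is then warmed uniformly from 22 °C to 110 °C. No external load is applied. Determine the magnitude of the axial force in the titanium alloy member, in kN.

P ≈ 70.2 kN (tensile in the titanium alloy)

The brass has the larger α, so on heating it would change length more than the titanium alloy if both were free. The rigid plates force a common final length, so the brass is put into compression and the titanium alloy into tension, with equal and opposite forces P (no external load).
Compatibility of the two members (thermal + elastic change equal): (α₁ − α₂)ΔT = P·[1/(A₁E₁) + 1/(A₂E₂)].
|α₁ − α₂|·ΔT = 9.5×10⁻⁶ × 88 = 0.000836.
1/(A₁E₁) + 1/(A₂E₂) = 1/(1125×113×10³) + 1/(2400×103×10³) = 1.191×10⁻⁸ N⁻¹.
So P = 0.000836 / 1.191×10⁻⁸ = 70.18 kN.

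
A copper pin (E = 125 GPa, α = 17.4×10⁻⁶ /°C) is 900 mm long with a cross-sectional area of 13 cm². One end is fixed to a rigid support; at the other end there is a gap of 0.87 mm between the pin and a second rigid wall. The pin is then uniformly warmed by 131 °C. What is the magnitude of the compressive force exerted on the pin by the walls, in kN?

P ≈ 213 kN

Unrestrained expansion: δ_free = αΔT L = 17.4×10⁻⁶ × 131 × 900 = 2.051 mm.
The gap closes (δ_free > 0.87 mm) and the wall then resists a further 2.051 − 0.87 = 1.181 mm of expansion.
So σ = E(δ_free − g)/L = 125×10³ × 1.181/900 = 164.1 MPa.
P = σA = 164.1 × 1300 = 213.3 kN.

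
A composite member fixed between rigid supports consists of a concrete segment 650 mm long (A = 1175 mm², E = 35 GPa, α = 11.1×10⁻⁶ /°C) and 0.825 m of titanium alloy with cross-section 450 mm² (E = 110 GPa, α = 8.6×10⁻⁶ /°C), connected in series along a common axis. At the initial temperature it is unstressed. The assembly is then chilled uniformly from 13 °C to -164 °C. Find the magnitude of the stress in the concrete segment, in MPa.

If the supports were absent, the total length change would be Σ αᵢΔT Lᵢ = 11.1×10⁻⁶×177×650 + 8.6×10⁻⁶×177×825 = 2.533 mm.
The walls prevent any net length change, so an axial force P (same in every segment) develops. Compatibility: P · Σ Lᵢ/(AᵢEᵢ) = δ_free.
Σ Lᵢ/(AᵢEᵢ) = 650/(1175×35×10³) + 825/(450×110×10³) = 3.247×10⁻⁵ mm/N.
P = 2.533 / 3.247×10⁻⁵ = 78000 N = 78 kN, tensile.
σ_{concrete} = P / A = 78000 / 1175 = 66.38 MPa.

σ ≈ 66.4 MPa (tensile)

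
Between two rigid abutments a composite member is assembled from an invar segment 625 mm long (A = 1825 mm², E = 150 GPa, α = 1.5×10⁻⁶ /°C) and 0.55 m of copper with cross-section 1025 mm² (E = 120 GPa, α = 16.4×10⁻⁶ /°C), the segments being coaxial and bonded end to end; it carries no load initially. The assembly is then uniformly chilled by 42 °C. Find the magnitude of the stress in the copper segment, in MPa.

With the walls removed the bar would change length by δ_free = Σ αᵢΔT Lᵢ = 1.5×10⁻⁶×42×625 + 16.4×10⁻⁶×42×550 = 0.4182 mm.
The walls prevent any net length change, so an axial force P (same in every segment) develops. Compatibility: P · Σ Lᵢ/(AᵢEᵢ) = δ_free.
The series flexibility is Σ Lᵢ/(AᵢEᵢ) = 625/(1825×150×10³) + 550/(1025×120×10³) = 6.755×10⁻⁶ mm/N.
Hence P = δ_free / Σ(L/AE) = 0.4182/6.755×10⁻⁶ = 61.92 kN (tensile).
σ_{copper} = P / A = 61920 / 1025 = 60.41 MPa.

σ ≈ 60.4 MPa (tensile)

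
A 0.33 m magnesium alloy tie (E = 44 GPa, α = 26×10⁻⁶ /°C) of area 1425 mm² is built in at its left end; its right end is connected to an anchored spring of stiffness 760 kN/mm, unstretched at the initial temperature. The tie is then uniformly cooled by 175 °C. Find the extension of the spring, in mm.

δ ≈ 0.3 mm

Free thermal contraction: δ_free = αΔT L = 26×10⁻⁶ × 175 × 330 = 1.501 mm.
With a force P in the spring, the elastic change of the tie is PL/(AE) and that of the spring is P/k; compatibility requires their sum to equal δ_free.
So P = δ_free / [L/(AE) + 1/k] = 1.501 / [ 330/(1425×44×10³) + 1/(760×10³) ].
P = 1.501 / 6.579×10⁻⁶ = 228200 N.
Spring extension = P/k = 228200/(760×10³) = 0.3003 mm.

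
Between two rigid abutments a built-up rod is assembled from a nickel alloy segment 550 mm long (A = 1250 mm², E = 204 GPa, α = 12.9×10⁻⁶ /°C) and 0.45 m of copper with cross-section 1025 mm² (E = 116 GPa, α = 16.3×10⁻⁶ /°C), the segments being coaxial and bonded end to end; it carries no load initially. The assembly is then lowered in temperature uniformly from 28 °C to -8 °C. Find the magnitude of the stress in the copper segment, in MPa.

σ ≈ 85.3 MPa (tensile)

If the supports were absent, the total length change would be Σ αᵢΔT Lᵢ = 12.9×10⁻⁶×36×550 + 16.3×10⁻⁶×36×450 = 0.5195 mm.
Since the ends are fixed, an axial force P builds up, equal in every segment, with P · Σ Lᵢ/(AᵢEᵢ) = δ_free.
The series flexibility is Σ Lᵢ/(AᵢEᵢ) = 550/(1250×204×10³) + 450/(1025×116×10³) = 5.942×10⁻⁶ mm/N.
Hence P = δ_free / Σ(L/AE) = 0.5195/5.942×10⁻⁶ = 87.43 kN (tensile).
σ_{copper} = P / A = 87430 / 1025 = 85.3 MPa.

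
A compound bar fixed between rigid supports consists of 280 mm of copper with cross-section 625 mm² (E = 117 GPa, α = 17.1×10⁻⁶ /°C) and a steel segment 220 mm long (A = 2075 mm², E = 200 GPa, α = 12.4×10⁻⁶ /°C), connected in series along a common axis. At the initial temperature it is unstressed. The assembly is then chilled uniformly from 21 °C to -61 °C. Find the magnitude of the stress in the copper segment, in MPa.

σ ≈ 226 MPa (tensile)

Free thermal contraction of the whole bar: Σ αᵢΔT Lᵢ = 17.1×10⁻⁶×82×280 + 12.4×10⁻⁶×82×220 = 0.6163 mm.
The rigid supports impose zero overall length change; the single axial force P common to all segments must satisfy P Σ Lᵢ/(AᵢEᵢ) = δ_free.
The series flexibility is Σ Lᵢ/(AᵢEᵢ) = 280/(625×117×10³) + 220/(2075×200×10³) = 4.359×10⁻⁶ mm/N.
Hence P = δ_free / Σ(L/AE) = 0.6163/4.359×10⁻⁶ = 141.4 kN (tensile).
σ_{copper} = P / A = 141400 / 625 = 226.2 MPa.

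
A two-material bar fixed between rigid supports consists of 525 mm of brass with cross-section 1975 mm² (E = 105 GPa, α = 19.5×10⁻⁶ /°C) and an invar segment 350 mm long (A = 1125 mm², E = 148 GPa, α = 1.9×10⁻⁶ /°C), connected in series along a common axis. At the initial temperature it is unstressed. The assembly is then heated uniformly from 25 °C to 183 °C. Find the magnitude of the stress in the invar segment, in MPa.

σ ≈ 330 MPa (compressive)

With the walls removed the bar would change length by δ_free = Σ αᵢΔT Lᵢ = 19.5×10⁻⁶×158×525 + 1.9×10⁻⁶×158×350 = 1.723 mm.
The rigid supports impose zero overall length change; the single axial force P common to all segments must satisfy P Σ Lᵢ/(AᵢEᵢ) = δ_free.
Σ Lᵢ/(AᵢEᵢ) = 525/(1975×105×10³) + 350/(1125×148×10³) = 4.634×10⁻⁶ mm/N.
P = 1.723 / 4.634×10⁻⁶ = 371700 N = 371.7 kN, compressive.
σ_{invar} = P / A = 371700 / 1125 = 330.4 MPa.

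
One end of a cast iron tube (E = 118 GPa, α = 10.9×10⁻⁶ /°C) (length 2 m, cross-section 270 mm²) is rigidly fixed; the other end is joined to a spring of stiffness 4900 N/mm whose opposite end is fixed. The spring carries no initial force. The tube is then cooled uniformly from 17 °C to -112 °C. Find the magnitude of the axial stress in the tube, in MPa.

Free thermal contraction: δ_free = αΔT L = 10.9×10⁻⁶ × 129 × 2000 = 2.812 mm.
Let P be the tensile force in the spring. The tube extends elastically by PL/(AE) and the spring stretches by P/k; together these equal δ_free.
P [ L/(AE) + 1/k ] = δ_free → P [ 2000/(270×118×10³) + 1/(4900) ] = 2.812.
P = 2.812 / 0.0002669 = 10540 N.
σ = P/A = 10540/270 = 39.03 MPa.

σ ≈ 39 MPa (tensile)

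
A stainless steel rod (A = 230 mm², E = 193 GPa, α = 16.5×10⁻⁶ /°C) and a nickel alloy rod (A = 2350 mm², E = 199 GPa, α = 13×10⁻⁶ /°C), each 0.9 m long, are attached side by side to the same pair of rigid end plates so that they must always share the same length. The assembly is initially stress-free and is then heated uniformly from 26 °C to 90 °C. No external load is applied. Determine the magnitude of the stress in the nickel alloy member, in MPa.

σ ≈ 3.86 MPa (tensile)

Equilibrium of a rigid end plate with no external load gives equal and opposite internal forces ±P in the two members. Since α_{stainless steel} > α_{nickel alloy}, heating drives the stainless steel into compression and the nickel alloy into tension.
Compatibility of the two members (thermal + elastic change equal): (α₁ − α₂)ΔT = P·[1/(A₁E₁) + 1/(A₂E₂)].
|α₁ − α₂|·ΔT = 3.5×10⁻⁶ × 64 = 0.000224.
1/(A₁E₁) + 1/(A₂E₂) = 1/(230×193×10³) + 1/(2350×199×10³) = 2.467×10⁻⁸ N⁻¹.
So P = 0.000224 / 2.467×10⁻⁸ = 9.081 kN.
σ_{nickel alloy} = P/A₂ = 9081/2350 = 3.864 MPa, tensile.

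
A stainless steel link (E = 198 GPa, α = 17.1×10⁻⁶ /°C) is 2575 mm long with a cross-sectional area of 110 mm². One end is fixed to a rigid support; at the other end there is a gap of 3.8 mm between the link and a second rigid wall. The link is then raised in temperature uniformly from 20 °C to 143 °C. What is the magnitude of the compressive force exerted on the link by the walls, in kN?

Free thermal elongation = αΔT L = 17.1×10⁻⁶ × 123 × 2575 = 5.416 mm.
This exceeds the 3.8 mm gap, so the wall pushes back. The portion of expansion that must be recovered elastically is δ_free − gap = 5.416 − 3.8 = 1.616 mm.
So σ = E(δ_free − g)/L = 198×10³ × 1.616/2575 = 124.3 MPa.
P = σA = 124.3 × 110 = 13.67 kN.

P ≈ 13.7 kN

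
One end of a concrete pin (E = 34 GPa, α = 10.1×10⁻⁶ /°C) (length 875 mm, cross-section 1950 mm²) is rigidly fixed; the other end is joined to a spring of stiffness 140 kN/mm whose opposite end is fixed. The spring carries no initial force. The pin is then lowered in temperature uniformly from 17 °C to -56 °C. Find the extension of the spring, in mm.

Free thermal contraction: δ_free = αΔT L = 10.1×10⁻⁶ × 73 × 875 = 0.6451 mm.
Let P be the tensile force in the spring. The pin extends elastically by PL/(AE) and the spring stretches by P/k; together these equal δ_free.
So P = δ_free / [L/(AE) + 1/k] = 0.6451 / [ 875/(1950×34×10³) + 1/(140×10³) ].
P = 0.6451 / 2.034×10⁻⁵ = 31720 N.
Spring extension = P/k = 31720/(140×10³) = 0.2265 mm.

δ ≈ 0.227 mm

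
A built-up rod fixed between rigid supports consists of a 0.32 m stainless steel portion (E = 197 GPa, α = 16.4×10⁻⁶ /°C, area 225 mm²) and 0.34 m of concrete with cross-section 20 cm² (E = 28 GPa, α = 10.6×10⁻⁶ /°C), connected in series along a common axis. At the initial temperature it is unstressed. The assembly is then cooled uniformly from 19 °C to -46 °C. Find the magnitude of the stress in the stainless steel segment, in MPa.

With the walls removed the bar would change length by δ_free = Σ αᵢΔT Lᵢ = 16.4×10⁻⁶×65×320 + 10.6×10⁻⁶×65×340 = 0.5754 mm.
Since the ends are fixed, an axial force P builds up, equal in every segment, with P · Σ Lᵢ/(AᵢEᵢ) = δ_free.
The series flexibility is Σ Lᵢ/(AᵢEᵢ) = 320/(225×197×10³) + 340/(2000×28×10³) = 1.329×10⁻⁵ mm/N.
So P = 0.5754 / 1.329×10⁻⁵ = 43.29 kN, tensile.
σ_{stainless steel} = P / A = 43290 / 225 = 192.4 MPa.

σ ≈ 192 MPa (tensile)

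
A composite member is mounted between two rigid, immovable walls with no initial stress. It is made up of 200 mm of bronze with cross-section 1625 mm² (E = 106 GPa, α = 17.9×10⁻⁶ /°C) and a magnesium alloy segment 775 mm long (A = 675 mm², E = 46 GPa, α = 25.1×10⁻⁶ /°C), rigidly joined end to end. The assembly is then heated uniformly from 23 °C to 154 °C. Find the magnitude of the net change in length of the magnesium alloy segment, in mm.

|ΔL| ≈ 0.335 mm

With the walls removed the bar would change length by δ_free = Σ αᵢΔT Lᵢ = 17.9×10⁻⁶×131×200 + 25.1×10⁻⁶×131×775 = 3.017 mm.
Since the ends are fixed, an axial force P builds up, equal in every segment, with P · Σ Lᵢ/(AᵢEᵢ) = δ_free.
Σ Lᵢ/(AᵢEᵢ) = 200/(1625×106×10³) + 775/(675×46×10³) = 2.612×10⁻⁵ mm/N.
So P = 3.017 / 2.612×10⁻⁵ = 115.5 kN, compressive.
For the magnesium alloy segment, free thermal change = 25.1×10⁻⁶×131×775 = 2.548 mm and elastic change from P = 115500×775/(675×46×10³) = 2.883 mm; these oppose, so the net change is 0.335 mm (segment shortens).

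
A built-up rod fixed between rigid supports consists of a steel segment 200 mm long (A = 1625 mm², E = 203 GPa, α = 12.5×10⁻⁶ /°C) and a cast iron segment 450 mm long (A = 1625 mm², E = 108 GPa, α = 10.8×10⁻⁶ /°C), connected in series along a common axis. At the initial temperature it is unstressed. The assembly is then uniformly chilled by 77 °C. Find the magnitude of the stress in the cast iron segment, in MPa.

σ ≈ 110 MPa (tensile)

Free thermal contraction of the whole bar: Σ αᵢΔT Lᵢ = 12.5×10⁻⁶×77×200 + 10.8×10⁻⁶×77×450 = 0.5667 mm.
Since the ends are fixed, an axial force P builds up, equal in every segment, with P · Σ Lᵢ/(AᵢEᵢ) = δ_free.
The series flexibility is Σ Lᵢ/(AᵢEᵢ) = 200/(1625×203×10³) + 450/(1625×108×10³) = 3.17×10⁻⁶ mm/N.
P = 0.5667 / 3.17×10⁻⁶ = 178800 N = 178.8 kN, tensile.
σ_{cast iron} = P / A = 178800 / 1625 = 110 MPa.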